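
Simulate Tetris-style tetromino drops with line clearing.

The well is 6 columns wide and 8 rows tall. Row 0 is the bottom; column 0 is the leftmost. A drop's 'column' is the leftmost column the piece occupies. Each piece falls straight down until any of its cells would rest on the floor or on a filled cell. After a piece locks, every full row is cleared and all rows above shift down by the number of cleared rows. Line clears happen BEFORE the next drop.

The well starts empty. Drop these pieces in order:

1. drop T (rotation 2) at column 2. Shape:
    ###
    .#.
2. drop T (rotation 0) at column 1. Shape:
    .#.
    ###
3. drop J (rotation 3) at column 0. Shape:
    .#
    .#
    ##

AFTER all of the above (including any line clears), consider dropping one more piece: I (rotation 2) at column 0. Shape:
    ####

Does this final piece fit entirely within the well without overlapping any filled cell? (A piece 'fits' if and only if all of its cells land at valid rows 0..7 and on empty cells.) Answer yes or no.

Drop 1: T rot2 at col 2 lands with bottom-row=0; cleared 0 line(s) (total 0); column heights now [0 0 2 2 2 0], max=2
Drop 2: T rot0 at col 1 lands with bottom-row=2; cleared 0 line(s) (total 0); column heights now [0 3 4 3 2 0], max=4
Drop 3: J rot3 at col 0 lands with bottom-row=3; cleared 0 line(s) (total 0); column heights now [4 6 4 3 2 0], max=6
Test piece I rot2 at col 0 (width 4): heights before test = [4 6 4 3 2 0]; fits = True

Answer: yes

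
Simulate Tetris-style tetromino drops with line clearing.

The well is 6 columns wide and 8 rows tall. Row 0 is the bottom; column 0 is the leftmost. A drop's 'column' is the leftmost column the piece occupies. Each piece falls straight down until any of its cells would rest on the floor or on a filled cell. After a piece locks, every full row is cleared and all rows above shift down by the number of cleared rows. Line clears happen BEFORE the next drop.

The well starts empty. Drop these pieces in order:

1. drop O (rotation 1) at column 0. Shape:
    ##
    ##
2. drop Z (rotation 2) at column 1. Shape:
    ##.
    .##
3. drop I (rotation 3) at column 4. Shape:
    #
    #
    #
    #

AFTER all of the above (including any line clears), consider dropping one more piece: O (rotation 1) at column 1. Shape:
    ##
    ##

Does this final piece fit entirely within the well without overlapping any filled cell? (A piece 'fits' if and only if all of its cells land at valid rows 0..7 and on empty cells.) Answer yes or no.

Drop 1: O rot1 at col 0 lands with bottom-row=0; cleared 0 line(s) (total 0); column heights now [2 2 0 0 0 0], max=2
Drop 2: Z rot2 at col 1 lands with bottom-row=1; cleared 0 line(s) (total 0); column heights now [2 3 3 2 0 0], max=3
Drop 3: I rot3 at col 4 lands with bottom-row=0; cleared 0 line(s) (total 0); column heights now [2 3 3 2 4 0], max=4
Test piece O rot1 at col 1 (width 2): heights before test = [2 3 3 2 4 0]; fits = True

Answer: yes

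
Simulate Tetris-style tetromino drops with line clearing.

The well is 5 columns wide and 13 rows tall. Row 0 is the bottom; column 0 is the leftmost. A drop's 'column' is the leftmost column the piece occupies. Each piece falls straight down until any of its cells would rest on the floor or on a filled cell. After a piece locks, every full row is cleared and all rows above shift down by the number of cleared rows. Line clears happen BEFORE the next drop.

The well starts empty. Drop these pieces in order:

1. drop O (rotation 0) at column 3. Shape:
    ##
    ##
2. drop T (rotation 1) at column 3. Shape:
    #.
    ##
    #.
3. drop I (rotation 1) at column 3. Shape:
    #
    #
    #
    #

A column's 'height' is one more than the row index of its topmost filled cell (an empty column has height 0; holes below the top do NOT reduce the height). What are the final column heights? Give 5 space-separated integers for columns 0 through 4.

Answer: 0 0 0 9 4

Derivation:
Drop 1: O rot0 at col 3 lands with bottom-row=0; cleared 0 line(s) (total 0); column heights now [0 0 0 2 2], max=2
Drop 2: T rot1 at col 3 lands with bottom-row=2; cleared 0 line(s) (total 0); column heights now [0 0 0 5 4], max=5
Drop 3: I rot1 at col 3 lands with bottom-row=5; cleared 0 line(s) (total 0); column heights now [0 0 0 9 4], max=9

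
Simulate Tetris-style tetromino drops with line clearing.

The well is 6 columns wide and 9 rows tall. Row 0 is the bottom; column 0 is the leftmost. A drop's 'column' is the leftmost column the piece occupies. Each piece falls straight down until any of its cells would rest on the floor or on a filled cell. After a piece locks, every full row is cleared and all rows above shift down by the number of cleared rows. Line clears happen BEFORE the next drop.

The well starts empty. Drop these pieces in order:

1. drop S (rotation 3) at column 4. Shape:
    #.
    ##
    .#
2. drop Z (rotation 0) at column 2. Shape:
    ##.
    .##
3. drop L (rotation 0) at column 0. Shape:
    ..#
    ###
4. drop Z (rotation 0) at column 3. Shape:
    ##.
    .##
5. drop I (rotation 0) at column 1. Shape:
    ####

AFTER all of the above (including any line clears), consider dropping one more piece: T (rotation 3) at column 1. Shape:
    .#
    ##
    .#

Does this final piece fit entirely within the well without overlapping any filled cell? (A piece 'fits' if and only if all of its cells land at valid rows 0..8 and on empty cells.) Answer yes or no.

Drop 1: S rot3 at col 4 lands with bottom-row=0; cleared 0 line(s) (total 0); column heights now [0 0 0 0 3 2], max=3
Drop 2: Z rot0 at col 2 lands with bottom-row=3; cleared 0 line(s) (total 0); column heights now [0 0 5 5 4 2], max=5
Drop 3: L rot0 at col 0 lands with bottom-row=5; cleared 0 line(s) (total 0); column heights now [6 6 7 5 4 2], max=7
Drop 4: Z rot0 at col 3 lands with bottom-row=4; cleared 0 line(s) (total 0); column heights now [6 6 7 6 6 5], max=7
Drop 5: I rot0 at col 1 lands with bottom-row=7; cleared 0 line(s) (total 0); column heights now [6 8 8 8 8 5], max=8
Test piece T rot3 at col 1 (width 2): heights before test = [6 8 8 8 8 5]; fits = False

Answer: no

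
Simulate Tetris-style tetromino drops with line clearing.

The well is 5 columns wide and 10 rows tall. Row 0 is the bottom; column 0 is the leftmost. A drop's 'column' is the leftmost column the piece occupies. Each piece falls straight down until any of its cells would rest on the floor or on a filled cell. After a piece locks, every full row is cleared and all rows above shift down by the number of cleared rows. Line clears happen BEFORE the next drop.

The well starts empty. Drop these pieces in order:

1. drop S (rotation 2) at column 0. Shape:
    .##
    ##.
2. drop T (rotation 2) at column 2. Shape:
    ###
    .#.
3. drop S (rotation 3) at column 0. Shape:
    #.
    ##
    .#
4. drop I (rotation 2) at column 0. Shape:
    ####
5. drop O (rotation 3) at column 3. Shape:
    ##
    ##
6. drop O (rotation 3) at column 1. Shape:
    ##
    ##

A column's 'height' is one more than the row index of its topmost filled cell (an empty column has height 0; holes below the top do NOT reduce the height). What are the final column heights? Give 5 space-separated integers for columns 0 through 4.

Answer: 6 8 8 8 8

Derivation:
Drop 1: S rot2 at col 0 lands with bottom-row=0; cleared 0 line(s) (total 0); column heights now [1 2 2 0 0], max=2
Drop 2: T rot2 at col 2 lands with bottom-row=1; cleared 0 line(s) (total 0); column heights now [1 2 3 3 3], max=3
Drop 3: S rot3 at col 0 lands with bottom-row=2; cleared 0 line(s) (total 0); column heights now [5 4 3 3 3], max=5
Drop 4: I rot2 at col 0 lands with bottom-row=5; cleared 0 line(s) (total 0); column heights now [6 6 6 6 3], max=6
Drop 5: O rot3 at col 3 lands with bottom-row=6; cleared 0 line(s) (total 0); column heights now [6 6 6 8 8], max=8
Drop 6: O rot3 at col 1 lands with bottom-row=6; cleared 0 line(s) (total 0); column heights now [6 8 8 8 8], max=8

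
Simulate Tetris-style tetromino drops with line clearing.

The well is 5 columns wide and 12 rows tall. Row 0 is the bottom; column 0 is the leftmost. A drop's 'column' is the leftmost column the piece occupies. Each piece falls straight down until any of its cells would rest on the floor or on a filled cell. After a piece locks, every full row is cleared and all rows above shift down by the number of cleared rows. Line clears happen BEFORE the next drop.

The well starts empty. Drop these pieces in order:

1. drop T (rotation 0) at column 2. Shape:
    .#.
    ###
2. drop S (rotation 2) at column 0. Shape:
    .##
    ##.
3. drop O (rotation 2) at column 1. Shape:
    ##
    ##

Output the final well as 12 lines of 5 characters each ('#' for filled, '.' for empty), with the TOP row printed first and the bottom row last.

Answer: .....
.....
.....
.....
.....
.....
.....
.....
.....
.##..
.##..
.###.

Derivation:
Drop 1: T rot0 at col 2 lands with bottom-row=0; cleared 0 line(s) (total 0); column heights now [0 0 1 2 1], max=2
Drop 2: S rot2 at col 0 lands with bottom-row=0; cleared 1 line(s) (total 1); column heights now [0 1 1 1 0], max=1
Drop 3: O rot2 at col 1 lands with bottom-row=1; cleared 0 line(s) (total 1); column heights now [0 3 3 1 0], max=3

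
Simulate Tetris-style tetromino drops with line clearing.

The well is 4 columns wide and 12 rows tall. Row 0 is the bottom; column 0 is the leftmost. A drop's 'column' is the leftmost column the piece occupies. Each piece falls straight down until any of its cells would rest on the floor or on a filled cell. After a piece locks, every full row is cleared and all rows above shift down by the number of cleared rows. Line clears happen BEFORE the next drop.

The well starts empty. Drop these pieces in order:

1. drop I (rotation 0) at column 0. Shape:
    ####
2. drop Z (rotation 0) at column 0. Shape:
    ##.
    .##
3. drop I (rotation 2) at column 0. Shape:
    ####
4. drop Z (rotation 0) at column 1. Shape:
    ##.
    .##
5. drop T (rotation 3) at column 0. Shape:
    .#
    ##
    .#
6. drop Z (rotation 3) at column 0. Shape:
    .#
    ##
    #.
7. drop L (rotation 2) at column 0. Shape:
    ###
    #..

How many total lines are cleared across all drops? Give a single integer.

Drop 1: I rot0 at col 0 lands with bottom-row=0; cleared 1 line(s) (total 1); column heights now [0 0 0 0], max=0
Drop 2: Z rot0 at col 0 lands with bottom-row=0; cleared 0 line(s) (total 1); column heights now [2 2 1 0], max=2
Drop 3: I rot2 at col 0 lands with bottom-row=2; cleared 1 line(s) (total 2); column heights now [2 2 1 0], max=2
Drop 4: Z rot0 at col 1 lands with bottom-row=1; cleared 1 line(s) (total 3); column heights now [0 2 2 0], max=2
Drop 5: T rot3 at col 0 lands with bottom-row=2; cleared 0 line(s) (total 3); column heights now [4 5 2 0], max=5
Drop 6: Z rot3 at col 0 lands with bottom-row=4; cleared 0 line(s) (total 3); column heights now [6 7 2 0], max=7
Drop 7: L rot2 at col 0 lands with bottom-row=6; cleared 0 line(s) (total 3); column heights now [8 8 8 0], max=8

Answer: 3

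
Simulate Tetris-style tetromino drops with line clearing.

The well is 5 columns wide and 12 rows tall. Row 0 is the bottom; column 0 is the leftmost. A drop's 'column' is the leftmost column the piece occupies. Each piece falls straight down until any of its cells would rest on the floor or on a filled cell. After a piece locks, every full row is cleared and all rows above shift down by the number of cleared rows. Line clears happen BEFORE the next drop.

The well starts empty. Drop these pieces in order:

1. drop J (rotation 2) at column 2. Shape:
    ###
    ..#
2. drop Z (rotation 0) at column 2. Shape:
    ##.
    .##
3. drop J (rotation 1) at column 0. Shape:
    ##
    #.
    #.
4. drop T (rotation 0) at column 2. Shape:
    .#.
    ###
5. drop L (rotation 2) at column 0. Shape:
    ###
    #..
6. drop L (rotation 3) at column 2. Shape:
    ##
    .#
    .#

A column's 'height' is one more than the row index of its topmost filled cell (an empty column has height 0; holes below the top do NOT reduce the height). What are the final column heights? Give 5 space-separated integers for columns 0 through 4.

Drop 1: J rot2 at col 2 lands with bottom-row=0; cleared 0 line(s) (total 0); column heights now [0 0 2 2 2], max=2
Drop 2: Z rot0 at col 2 lands with bottom-row=2; cleared 0 line(s) (total 0); column heights now [0 0 4 4 3], max=4
Drop 3: J rot1 at col 0 lands with bottom-row=0; cleared 0 line(s) (total 0); column heights now [3 3 4 4 3], max=4
Drop 4: T rot0 at col 2 lands with bottom-row=4; cleared 0 line(s) (total 0); column heights now [3 3 5 6 5], max=6
Drop 5: L rot2 at col 0 lands with bottom-row=4; cleared 0 line(s) (total 0); column heights now [6 6 6 6 5], max=6
Drop 6: L rot3 at col 2 lands with bottom-row=6; cleared 0 line(s) (total 0); column heights now [6 6 9 9 5], max=9

Answer: 6 6 9 9 5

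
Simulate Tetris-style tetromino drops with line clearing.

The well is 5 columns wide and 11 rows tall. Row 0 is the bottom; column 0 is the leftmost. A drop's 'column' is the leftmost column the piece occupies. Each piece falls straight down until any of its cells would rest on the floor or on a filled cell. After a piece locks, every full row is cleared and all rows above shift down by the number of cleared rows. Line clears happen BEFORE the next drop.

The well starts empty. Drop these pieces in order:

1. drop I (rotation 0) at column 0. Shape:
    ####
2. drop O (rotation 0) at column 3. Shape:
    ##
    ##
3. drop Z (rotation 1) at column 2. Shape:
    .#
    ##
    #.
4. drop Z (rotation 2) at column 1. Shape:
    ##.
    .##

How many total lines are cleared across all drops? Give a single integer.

Answer: 0

Derivation:
Drop 1: I rot0 at col 0 lands with bottom-row=0; cleared 0 line(s) (total 0); column heights now [1 1 1 1 0], max=1
Drop 2: O rot0 at col 3 lands with bottom-row=1; cleared 0 line(s) (total 0); column heights now [1 1 1 3 3], max=3
Drop 3: Z rot1 at col 2 lands with bottom-row=2; cleared 0 line(s) (total 0); column heights now [1 1 4 5 3], max=5
Drop 4: Z rot2 at col 1 lands with bottom-row=5; cleared 0 line(s) (total 0); column heights now [1 7 7 6 3], max=7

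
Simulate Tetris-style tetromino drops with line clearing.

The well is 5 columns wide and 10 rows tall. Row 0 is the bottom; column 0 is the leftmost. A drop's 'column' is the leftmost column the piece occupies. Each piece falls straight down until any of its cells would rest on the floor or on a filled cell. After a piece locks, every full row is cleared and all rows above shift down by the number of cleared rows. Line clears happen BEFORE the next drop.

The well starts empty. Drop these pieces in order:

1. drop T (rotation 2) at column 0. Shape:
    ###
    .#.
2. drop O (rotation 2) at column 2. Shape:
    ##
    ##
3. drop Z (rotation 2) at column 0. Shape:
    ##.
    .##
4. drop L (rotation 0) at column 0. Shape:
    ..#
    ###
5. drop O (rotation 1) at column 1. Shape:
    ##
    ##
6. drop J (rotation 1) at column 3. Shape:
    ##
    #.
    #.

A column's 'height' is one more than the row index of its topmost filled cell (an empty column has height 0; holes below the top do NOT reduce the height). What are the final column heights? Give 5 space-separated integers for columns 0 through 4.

Answer: 6 9 9 6 0

Derivation:
Drop 1: T rot2 at col 0 lands with bottom-row=0; cleared 0 line(s) (total 0); column heights now [2 2 2 0 0], max=2
Drop 2: O rot2 at col 2 lands with bottom-row=2; cleared 0 line(s) (total 0); column heights now [2 2 4 4 0], max=4
Drop 3: Z rot2 at col 0 lands with bottom-row=4; cleared 0 line(s) (total 0); column heights now [6 6 5 4 0], max=6
Drop 4: L rot0 at col 0 lands with bottom-row=6; cleared 0 line(s) (total 0); column heights now [7 7 8 4 0], max=8
Drop 5: O rot1 at col 1 lands with bottom-row=8; cleared 0 line(s) (total 0); column heights now [7 10 10 4 0], max=10
Drop 6: J rot1 at col 3 lands with bottom-row=4; cleared 1 line(s) (total 1); column heights now [6 9 9 6 0], max=9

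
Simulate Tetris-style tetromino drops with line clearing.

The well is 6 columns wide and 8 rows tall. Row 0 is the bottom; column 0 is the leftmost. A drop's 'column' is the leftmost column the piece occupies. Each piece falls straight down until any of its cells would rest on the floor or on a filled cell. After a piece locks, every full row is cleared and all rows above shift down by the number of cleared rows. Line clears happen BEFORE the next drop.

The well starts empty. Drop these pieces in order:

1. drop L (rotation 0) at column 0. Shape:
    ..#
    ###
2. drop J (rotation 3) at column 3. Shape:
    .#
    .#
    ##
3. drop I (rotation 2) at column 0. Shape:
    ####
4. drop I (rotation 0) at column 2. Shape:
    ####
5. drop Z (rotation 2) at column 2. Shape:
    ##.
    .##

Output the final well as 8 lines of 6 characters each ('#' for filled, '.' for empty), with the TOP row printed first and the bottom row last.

Answer: ......
......
..##..
...##.
..####
#####.
..#.#.
#####.

Derivation:
Drop 1: L rot0 at col 0 lands with bottom-row=0; cleared 0 line(s) (total 0); column heights now [1 1 2 0 0 0], max=2
Drop 2: J rot3 at col 3 lands with bottom-row=0; cleared 0 line(s) (total 0); column heights now [1 1 2 1 3 0], max=3
Drop 3: I rot2 at col 0 lands with bottom-row=2; cleared 0 line(s) (total 0); column heights now [3 3 3 3 3 0], max=3
Drop 4: I rot0 at col 2 lands with bottom-row=3; cleared 0 line(s) (total 0); column heights now [3 3 4 4 4 4], max=4
Drop 5: Z rot2 at col 2 lands with bottom-row=4; cleared 0 line(s) (total 0); column heights now [3 3 6 6 5 4], max=6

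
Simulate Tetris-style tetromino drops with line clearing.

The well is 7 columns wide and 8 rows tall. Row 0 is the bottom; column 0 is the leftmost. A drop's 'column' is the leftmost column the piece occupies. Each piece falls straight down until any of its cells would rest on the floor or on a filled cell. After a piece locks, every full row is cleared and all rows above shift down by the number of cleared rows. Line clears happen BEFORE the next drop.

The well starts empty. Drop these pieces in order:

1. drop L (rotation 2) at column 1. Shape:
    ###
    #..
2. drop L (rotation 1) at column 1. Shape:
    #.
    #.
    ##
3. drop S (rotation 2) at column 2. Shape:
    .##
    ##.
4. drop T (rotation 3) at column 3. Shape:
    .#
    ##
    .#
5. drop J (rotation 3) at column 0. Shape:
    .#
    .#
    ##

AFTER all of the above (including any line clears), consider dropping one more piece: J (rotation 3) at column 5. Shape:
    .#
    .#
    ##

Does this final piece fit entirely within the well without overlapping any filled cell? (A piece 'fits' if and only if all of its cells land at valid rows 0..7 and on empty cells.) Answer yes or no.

Answer: yes

Derivation:
Drop 1: L rot2 at col 1 lands with bottom-row=0; cleared 0 line(s) (total 0); column heights now [0 2 2 2 0 0 0], max=2
Drop 2: L rot1 at col 1 lands with bottom-row=2; cleared 0 line(s) (total 0); column heights now [0 5 3 2 0 0 0], max=5
Drop 3: S rot2 at col 2 lands with bottom-row=3; cleared 0 line(s) (total 0); column heights now [0 5 4 5 5 0 0], max=5
Drop 4: T rot3 at col 3 lands with bottom-row=5; cleared 0 line(s) (total 0); column heights now [0 5 4 7 8 0 0], max=8
Drop 5: J rot3 at col 0 lands with bottom-row=5; cleared 0 line(s) (total 0); column heights now [6 8 4 7 8 0 0], max=8
Test piece J rot3 at col 5 (width 2): heights before test = [6 8 4 7 8 0 0]; fits = True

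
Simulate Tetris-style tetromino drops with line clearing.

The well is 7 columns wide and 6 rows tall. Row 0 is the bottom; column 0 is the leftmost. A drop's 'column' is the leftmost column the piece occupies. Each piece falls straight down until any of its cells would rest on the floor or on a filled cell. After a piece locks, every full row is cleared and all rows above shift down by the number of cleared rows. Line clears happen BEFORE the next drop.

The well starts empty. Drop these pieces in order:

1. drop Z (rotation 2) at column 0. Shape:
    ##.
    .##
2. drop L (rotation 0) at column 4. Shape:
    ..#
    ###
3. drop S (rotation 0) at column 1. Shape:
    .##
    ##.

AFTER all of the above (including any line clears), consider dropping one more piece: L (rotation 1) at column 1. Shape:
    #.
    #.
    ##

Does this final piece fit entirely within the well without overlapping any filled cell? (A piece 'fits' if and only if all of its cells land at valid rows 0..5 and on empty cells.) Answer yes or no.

Answer: no

Derivation:
Drop 1: Z rot2 at col 0 lands with bottom-row=0; cleared 0 line(s) (total 0); column heights now [2 2 1 0 0 0 0], max=2
Drop 2: L rot0 at col 4 lands with bottom-row=0; cleared 0 line(s) (total 0); column heights now [2 2 1 0 1 1 2], max=2
Drop 3: S rot0 at col 1 lands with bottom-row=2; cleared 0 line(s) (total 0); column heights now [2 3 4 4 1 1 2], max=4
Test piece L rot1 at col 1 (width 2): heights before test = [2 3 4 4 1 1 2]; fits = False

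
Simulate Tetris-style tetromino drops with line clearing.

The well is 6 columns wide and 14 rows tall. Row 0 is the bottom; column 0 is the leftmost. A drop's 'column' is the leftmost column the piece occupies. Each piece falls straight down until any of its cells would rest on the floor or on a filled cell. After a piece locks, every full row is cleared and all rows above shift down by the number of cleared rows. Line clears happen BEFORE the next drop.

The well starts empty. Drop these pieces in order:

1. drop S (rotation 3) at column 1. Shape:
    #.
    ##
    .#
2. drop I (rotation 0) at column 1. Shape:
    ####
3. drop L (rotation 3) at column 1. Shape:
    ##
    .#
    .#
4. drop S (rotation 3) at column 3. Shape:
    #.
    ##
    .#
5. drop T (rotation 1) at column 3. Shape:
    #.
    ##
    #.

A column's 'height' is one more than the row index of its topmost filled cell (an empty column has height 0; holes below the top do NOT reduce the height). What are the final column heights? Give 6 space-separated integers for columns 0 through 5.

Drop 1: S rot3 at col 1 lands with bottom-row=0; cleared 0 line(s) (total 0); column heights now [0 3 2 0 0 0], max=3
Drop 2: I rot0 at col 1 lands with bottom-row=3; cleared 0 line(s) (total 0); column heights now [0 4 4 4 4 0], max=4
Drop 3: L rot3 at col 1 lands with bottom-row=4; cleared 0 line(s) (total 0); column heights now [0 7 7 4 4 0], max=7
Drop 4: S rot3 at col 3 lands with bottom-row=4; cleared 0 line(s) (total 0); column heights now [0 7 7 7 6 0], max=7
Drop 5: T rot1 at col 3 lands with bottom-row=7; cleared 0 line(s) (total 0); column heights now [0 7 7 10 9 0], max=10

Answer: 0 7 7 10 9 0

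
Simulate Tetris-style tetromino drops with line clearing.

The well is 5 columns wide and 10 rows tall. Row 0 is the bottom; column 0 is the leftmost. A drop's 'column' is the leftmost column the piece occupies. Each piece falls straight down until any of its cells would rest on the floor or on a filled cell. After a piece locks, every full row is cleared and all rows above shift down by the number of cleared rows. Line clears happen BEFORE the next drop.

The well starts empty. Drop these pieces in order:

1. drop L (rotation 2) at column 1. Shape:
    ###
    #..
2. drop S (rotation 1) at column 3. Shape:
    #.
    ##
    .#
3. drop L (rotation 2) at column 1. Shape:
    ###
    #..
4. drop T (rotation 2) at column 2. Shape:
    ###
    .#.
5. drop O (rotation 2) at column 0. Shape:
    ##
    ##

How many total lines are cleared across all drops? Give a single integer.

Drop 1: L rot2 at col 1 lands with bottom-row=0; cleared 0 line(s) (total 0); column heights now [0 2 2 2 0], max=2
Drop 2: S rot1 at col 3 lands with bottom-row=1; cleared 0 line(s) (total 0); column heights now [0 2 2 4 3], max=4
Drop 3: L rot2 at col 1 lands with bottom-row=3; cleared 0 line(s) (total 0); column heights now [0 5 5 5 3], max=5
Drop 4: T rot2 at col 2 lands with bottom-row=5; cleared 0 line(s) (total 0); column heights now [0 5 7 7 7], max=7
Drop 5: O rot2 at col 0 lands with bottom-row=5; cleared 1 line(s) (total 1); column heights now [6 6 5 6 3], max=6

Answer: 1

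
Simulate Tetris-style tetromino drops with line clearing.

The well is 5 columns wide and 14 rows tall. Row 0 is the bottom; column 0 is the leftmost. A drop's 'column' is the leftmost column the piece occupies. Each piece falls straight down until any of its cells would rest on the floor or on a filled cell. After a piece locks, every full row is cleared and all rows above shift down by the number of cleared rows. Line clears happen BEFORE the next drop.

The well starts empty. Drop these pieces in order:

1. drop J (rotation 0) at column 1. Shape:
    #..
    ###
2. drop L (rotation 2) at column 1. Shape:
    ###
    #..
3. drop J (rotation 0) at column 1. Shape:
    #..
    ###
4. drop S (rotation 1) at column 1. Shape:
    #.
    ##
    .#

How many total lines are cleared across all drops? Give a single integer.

Answer: 0

Derivation:
Drop 1: J rot0 at col 1 lands with bottom-row=0; cleared 0 line(s) (total 0); column heights now [0 2 1 1 0], max=2
Drop 2: L rot2 at col 1 lands with bottom-row=2; cleared 0 line(s) (total 0); column heights now [0 4 4 4 0], max=4
Drop 3: J rot0 at col 1 lands with bottom-row=4; cleared 0 line(s) (total 0); column heights now [0 6 5 5 0], max=6
Drop 4: S rot1 at col 1 lands with bottom-row=5; cleared 0 line(s) (total 0); column heights now [0 8 7 5 0], max=8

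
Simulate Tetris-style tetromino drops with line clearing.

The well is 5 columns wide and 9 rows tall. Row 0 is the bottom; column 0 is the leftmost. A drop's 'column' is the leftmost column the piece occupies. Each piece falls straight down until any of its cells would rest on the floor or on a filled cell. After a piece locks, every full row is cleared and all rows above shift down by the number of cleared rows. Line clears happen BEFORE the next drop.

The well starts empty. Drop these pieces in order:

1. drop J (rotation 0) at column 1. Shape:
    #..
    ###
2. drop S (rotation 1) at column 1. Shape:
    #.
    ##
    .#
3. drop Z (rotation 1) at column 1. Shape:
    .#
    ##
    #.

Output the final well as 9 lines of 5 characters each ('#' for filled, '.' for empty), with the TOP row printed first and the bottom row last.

Drop 1: J rot0 at col 1 lands with bottom-row=0; cleared 0 line(s) (total 0); column heights now [0 2 1 1 0], max=2
Drop 2: S rot1 at col 1 lands with bottom-row=1; cleared 0 line(s) (total 0); column heights now [0 4 3 1 0], max=4
Drop 3: Z rot1 at col 1 lands with bottom-row=4; cleared 0 line(s) (total 0); column heights now [0 6 7 1 0], max=7

Answer: .....
.....
..#..
.##..
.#...
.#...
.##..
.##..
.###.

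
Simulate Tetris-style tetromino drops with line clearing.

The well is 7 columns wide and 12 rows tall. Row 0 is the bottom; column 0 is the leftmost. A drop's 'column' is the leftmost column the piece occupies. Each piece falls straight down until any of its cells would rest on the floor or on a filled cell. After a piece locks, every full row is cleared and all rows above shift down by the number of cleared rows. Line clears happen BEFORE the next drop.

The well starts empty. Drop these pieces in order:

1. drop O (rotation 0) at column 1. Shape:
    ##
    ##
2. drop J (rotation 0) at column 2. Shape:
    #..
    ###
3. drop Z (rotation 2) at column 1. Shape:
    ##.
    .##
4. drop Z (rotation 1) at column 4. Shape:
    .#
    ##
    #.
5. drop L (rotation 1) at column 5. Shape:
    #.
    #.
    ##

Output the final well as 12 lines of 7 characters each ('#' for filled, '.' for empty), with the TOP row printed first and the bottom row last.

Drop 1: O rot0 at col 1 lands with bottom-row=0; cleared 0 line(s) (total 0); column heights now [0 2 2 0 0 0 0], max=2
Drop 2: J rot0 at col 2 lands with bottom-row=2; cleared 0 line(s) (total 0); column heights now [0 2 4 3 3 0 0], max=4
Drop 3: Z rot2 at col 1 lands with bottom-row=4; cleared 0 line(s) (total 0); column heights now [0 6 6 5 3 0 0], max=6
Drop 4: Z rot1 at col 4 lands with bottom-row=3; cleared 0 line(s) (total 0); column heights now [0 6 6 5 5 6 0], max=6
Drop 5: L rot1 at col 5 lands with bottom-row=6; cleared 0 line(s) (total 0); column heights now [0 6 6 5 5 9 7], max=9

Answer: .......
.......
.......
.....#.
.....#.
.....##
.##..#.
..####.
..#.#..
..###..
.##....
.##....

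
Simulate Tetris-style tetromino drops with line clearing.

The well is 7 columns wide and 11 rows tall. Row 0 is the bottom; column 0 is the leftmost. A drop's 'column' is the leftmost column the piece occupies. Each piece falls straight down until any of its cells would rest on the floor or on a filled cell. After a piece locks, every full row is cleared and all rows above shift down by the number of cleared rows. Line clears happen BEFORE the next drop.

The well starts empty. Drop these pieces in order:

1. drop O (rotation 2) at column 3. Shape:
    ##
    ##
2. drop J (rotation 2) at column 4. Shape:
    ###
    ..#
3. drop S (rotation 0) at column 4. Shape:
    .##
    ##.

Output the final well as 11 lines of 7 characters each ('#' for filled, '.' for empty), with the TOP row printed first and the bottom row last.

Drop 1: O rot2 at col 3 lands with bottom-row=0; cleared 0 line(s) (total 0); column heights now [0 0 0 2 2 0 0], max=2
Drop 2: J rot2 at col 4 lands with bottom-row=1; cleared 0 line(s) (total 0); column heights now [0 0 0 2 3 3 3], max=3
Drop 3: S rot0 at col 4 lands with bottom-row=3; cleared 0 line(s) (total 0); column heights now [0 0 0 2 4 5 5], max=5

Answer: .......
.......
.......
.......
.......
.......
.....##
....##.
....###
...##.#
...##..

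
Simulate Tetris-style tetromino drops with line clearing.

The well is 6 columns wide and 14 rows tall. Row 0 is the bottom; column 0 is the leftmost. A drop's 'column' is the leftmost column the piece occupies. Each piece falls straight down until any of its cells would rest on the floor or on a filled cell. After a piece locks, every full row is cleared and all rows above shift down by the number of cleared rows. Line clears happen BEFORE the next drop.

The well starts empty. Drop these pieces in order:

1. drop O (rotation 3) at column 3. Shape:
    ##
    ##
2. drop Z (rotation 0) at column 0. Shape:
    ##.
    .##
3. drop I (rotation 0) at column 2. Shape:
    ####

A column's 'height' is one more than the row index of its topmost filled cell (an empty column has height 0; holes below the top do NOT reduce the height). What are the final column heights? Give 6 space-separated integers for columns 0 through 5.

Answer: 2 2 3 3 3 3

Derivation:
Drop 1: O rot3 at col 3 lands with bottom-row=0; cleared 0 line(s) (total 0); column heights now [0 0 0 2 2 0], max=2
Drop 2: Z rot0 at col 0 lands with bottom-row=0; cleared 0 line(s) (total 0); column heights now [2 2 1 2 2 0], max=2
Drop 3: I rot0 at col 2 lands with bottom-row=2; cleared 0 line(s) (total 0); column heights now [2 2 3 3 3 3], max=3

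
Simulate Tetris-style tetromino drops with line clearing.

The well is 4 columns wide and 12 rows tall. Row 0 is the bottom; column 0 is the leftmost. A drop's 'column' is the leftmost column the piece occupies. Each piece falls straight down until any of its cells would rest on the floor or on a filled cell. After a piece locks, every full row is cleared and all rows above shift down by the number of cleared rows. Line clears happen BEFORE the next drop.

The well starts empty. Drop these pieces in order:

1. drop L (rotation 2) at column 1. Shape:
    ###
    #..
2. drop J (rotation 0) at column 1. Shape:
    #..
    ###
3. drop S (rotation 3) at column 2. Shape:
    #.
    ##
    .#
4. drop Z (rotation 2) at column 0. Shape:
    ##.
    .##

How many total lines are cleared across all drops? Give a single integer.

Answer: 0

Derivation:
Drop 1: L rot2 at col 1 lands with bottom-row=0; cleared 0 line(s) (total 0); column heights now [0 2 2 2], max=2
Drop 2: J rot0 at col 1 lands with bottom-row=2; cleared 0 line(s) (total 0); column heights now [0 4 3 3], max=4
Drop 3: S rot3 at col 2 lands with bottom-row=3; cleared 0 line(s) (total 0); column heights now [0 4 6 5], max=6
Drop 4: Z rot2 at col 0 lands with bottom-row=6; cleared 0 line(s) (total 0); column heights now [8 8 7 5], max=8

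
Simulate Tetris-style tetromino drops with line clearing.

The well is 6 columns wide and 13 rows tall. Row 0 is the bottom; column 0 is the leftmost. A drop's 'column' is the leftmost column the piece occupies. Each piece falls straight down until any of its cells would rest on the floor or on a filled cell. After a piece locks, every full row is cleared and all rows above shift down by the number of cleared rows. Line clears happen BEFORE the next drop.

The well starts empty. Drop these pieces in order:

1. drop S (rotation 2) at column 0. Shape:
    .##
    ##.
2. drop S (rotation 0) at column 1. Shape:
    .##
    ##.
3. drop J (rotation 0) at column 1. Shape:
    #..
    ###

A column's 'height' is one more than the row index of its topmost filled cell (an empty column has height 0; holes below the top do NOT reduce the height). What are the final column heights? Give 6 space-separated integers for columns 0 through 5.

Answer: 1 6 5 5 0 0

Derivation:
Drop 1: S rot2 at col 0 lands with bottom-row=0; cleared 0 line(s) (total 0); column heights now [1 2 2 0 0 0], max=2
Drop 2: S rot0 at col 1 lands with bottom-row=2; cleared 0 line(s) (total 0); column heights now [1 3 4 4 0 0], max=4
Drop 3: J rot0 at col 1 lands with bottom-row=4; cleared 0 line(s) (total 0); column heights now [1 6 5 5 0 0], max=6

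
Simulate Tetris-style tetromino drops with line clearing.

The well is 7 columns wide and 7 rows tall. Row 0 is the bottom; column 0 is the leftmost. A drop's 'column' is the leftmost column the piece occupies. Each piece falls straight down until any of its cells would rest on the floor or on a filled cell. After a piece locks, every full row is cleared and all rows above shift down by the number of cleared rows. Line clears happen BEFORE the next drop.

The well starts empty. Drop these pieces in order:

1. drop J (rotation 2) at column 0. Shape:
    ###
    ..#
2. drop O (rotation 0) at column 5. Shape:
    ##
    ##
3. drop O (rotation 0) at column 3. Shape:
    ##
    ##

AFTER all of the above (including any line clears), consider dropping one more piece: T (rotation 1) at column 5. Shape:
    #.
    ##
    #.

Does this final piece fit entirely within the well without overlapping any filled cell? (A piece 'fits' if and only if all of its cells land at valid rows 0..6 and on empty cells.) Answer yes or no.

Answer: yes

Derivation:
Drop 1: J rot2 at col 0 lands with bottom-row=0; cleared 0 line(s) (total 0); column heights now [2 2 2 0 0 0 0], max=2
Drop 2: O rot0 at col 5 lands with bottom-row=0; cleared 0 line(s) (total 0); column heights now [2 2 2 0 0 2 2], max=2
Drop 3: O rot0 at col 3 lands with bottom-row=0; cleared 1 line(s) (total 1); column heights now [0 0 1 1 1 1 1], max=1
Test piece T rot1 at col 5 (width 2): heights before test = [0 0 1 1 1 1 1]; fits = True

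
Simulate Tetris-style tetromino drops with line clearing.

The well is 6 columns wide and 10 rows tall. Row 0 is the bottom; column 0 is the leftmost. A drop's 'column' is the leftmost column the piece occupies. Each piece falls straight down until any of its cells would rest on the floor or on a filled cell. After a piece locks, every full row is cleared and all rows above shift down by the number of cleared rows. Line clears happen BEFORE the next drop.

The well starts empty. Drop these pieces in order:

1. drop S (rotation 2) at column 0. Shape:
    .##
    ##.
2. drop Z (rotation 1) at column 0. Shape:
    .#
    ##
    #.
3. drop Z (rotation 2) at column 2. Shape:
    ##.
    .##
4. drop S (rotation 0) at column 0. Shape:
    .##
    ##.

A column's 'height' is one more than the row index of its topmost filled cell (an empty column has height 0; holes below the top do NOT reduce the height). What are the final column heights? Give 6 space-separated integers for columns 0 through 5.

Answer: 5 6 6 3 2 0

Derivation:
Drop 1: S rot2 at col 0 lands with bottom-row=0; cleared 0 line(s) (total 0); column heights now [1 2 2 0 0 0], max=2
Drop 2: Z rot1 at col 0 lands with bottom-row=1; cleared 0 line(s) (total 0); column heights now [3 4 2 0 0 0], max=4
Drop 3: Z rot2 at col 2 lands with bottom-row=1; cleared 0 line(s) (total 0); column heights now [3 4 3 3 2 0], max=4
Drop 4: S rot0 at col 0 lands with bottom-row=4; cleared 0 line(s) (total 0); column heights now [5 6 6 3 2 0], max=6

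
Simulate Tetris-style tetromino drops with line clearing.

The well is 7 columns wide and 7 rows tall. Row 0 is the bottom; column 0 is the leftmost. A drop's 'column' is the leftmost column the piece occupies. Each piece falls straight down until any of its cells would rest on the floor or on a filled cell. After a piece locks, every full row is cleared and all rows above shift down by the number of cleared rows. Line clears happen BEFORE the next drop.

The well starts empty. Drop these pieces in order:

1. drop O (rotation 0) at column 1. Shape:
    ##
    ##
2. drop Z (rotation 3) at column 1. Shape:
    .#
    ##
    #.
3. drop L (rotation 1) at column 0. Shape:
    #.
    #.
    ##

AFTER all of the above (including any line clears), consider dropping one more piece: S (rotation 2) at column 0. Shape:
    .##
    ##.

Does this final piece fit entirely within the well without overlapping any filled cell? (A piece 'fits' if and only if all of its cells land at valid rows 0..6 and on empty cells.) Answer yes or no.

Answer: no

Derivation:
Drop 1: O rot0 at col 1 lands with bottom-row=0; cleared 0 line(s) (total 0); column heights now [0 2 2 0 0 0 0], max=2
Drop 2: Z rot3 at col 1 lands with bottom-row=2; cleared 0 line(s) (total 0); column heights now [0 4 5 0 0 0 0], max=5
Drop 3: L rot1 at col 0 lands with bottom-row=4; cleared 0 line(s) (total 0); column heights now [7 5 5 0 0 0 0], max=7
Test piece S rot2 at col 0 (width 3): heights before test = [7 5 5 0 0 0 0]; fits = False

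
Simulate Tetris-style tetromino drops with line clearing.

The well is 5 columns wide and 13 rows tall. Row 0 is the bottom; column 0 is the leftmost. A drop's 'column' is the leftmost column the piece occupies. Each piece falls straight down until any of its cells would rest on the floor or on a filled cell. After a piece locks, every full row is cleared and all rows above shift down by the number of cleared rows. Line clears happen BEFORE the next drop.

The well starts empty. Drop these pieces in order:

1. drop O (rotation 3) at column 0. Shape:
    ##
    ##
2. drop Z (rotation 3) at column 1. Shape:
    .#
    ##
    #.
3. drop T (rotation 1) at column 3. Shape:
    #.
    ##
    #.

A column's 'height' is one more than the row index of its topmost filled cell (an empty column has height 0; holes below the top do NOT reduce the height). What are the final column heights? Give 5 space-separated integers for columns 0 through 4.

Drop 1: O rot3 at col 0 lands with bottom-row=0; cleared 0 line(s) (total 0); column heights now [2 2 0 0 0], max=2
Drop 2: Z rot3 at col 1 lands with bottom-row=2; cleared 0 line(s) (total 0); column heights now [2 4 5 0 0], max=5
Drop 3: T rot1 at col 3 lands with bottom-row=0; cleared 0 line(s) (total 0); column heights now [2 4 5 3 2], max=5

Answer: 2 4 5 3 2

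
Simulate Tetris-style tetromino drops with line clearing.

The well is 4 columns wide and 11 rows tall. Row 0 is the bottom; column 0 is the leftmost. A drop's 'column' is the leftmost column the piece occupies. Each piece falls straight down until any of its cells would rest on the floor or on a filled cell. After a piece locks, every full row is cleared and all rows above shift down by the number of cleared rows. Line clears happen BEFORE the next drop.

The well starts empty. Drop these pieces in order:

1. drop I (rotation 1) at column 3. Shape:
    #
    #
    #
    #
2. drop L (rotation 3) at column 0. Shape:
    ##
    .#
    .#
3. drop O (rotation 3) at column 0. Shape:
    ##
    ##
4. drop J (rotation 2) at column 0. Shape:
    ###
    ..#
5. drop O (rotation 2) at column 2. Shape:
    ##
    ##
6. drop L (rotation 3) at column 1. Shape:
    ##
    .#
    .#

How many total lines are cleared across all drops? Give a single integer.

Drop 1: I rot1 at col 3 lands with bottom-row=0; cleared 0 line(s) (total 0); column heights now [0 0 0 4], max=4
Drop 2: L rot3 at col 0 lands with bottom-row=0; cleared 0 line(s) (total 0); column heights now [3 3 0 4], max=4
Drop 3: O rot3 at col 0 lands with bottom-row=3; cleared 0 line(s) (total 0); column heights now [5 5 0 4], max=5
Drop 4: J rot2 at col 0 lands with bottom-row=4; cleared 0 line(s) (total 0); column heights now [6 6 6 4], max=6
Drop 5: O rot2 at col 2 lands with bottom-row=6; cleared 0 line(s) (total 0); column heights now [6 6 8 8], max=8
Drop 6: L rot3 at col 1 lands with bottom-row=8; cleared 0 line(s) (total 0); column heights now [6 11 11 8], max=11

Answer: 0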